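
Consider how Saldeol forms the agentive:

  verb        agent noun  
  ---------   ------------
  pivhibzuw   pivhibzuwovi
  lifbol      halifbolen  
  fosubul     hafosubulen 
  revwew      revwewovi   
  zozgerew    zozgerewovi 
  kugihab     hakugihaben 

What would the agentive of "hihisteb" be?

pivhibzuw and fosubul both have last vowel 'u' yet inflect differently (pivhibzuwovi, hafosubulen), so the last vowel is not what conditions the rule; the final letter is.
"hihisteb" ends in -b. The one such stem in the data (kugihab → hakugihaben) adds ha- … -en around the stem, so the same rule applies.
The other pattern: stems ending in -w add -ovi.
So hihisteb → hahihisteben.

hahihisteben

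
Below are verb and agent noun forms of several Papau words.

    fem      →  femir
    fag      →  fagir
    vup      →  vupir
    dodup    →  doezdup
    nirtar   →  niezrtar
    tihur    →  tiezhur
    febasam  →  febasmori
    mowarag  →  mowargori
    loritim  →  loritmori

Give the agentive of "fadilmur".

"fadilmur" has 3 vowels. The stems with 3 vowels (febasam → febasmori, mowarag → mowargori, loritim → loritmori) delete the last vowel and add -ori.
The other patterns: stems with 1 vowel add -ir; stems with 2 vowels insert -ez- after the first vowel.
So fadilmur → fadilmrori.

fadilmrori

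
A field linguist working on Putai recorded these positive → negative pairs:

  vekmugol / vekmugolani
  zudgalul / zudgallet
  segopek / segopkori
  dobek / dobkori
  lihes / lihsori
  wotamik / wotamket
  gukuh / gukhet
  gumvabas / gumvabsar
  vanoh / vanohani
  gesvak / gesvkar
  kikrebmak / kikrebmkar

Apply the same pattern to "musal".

lihes and gumvabas both end in -s yet inflect differently (lihsori, gumvabsar), so the final letter is not what conditions the rule; the last vowel is.
"musal" has last vowel 'a'. The stems whose last vowel is 'a' (gumvabas → gumvabsar, kikrebmak → kikrebmkar, gesvak → gesvkar) delete the last vowel and add -ar.
The other patterns: stems whose last vowel is 'e' delete the last vowel and add -ori; stems whose last vowel is 'o' add -ani; stems whose last vowel is 'i' or 'u' delete the last vowel and add -et.
So musal → muslar.

muslar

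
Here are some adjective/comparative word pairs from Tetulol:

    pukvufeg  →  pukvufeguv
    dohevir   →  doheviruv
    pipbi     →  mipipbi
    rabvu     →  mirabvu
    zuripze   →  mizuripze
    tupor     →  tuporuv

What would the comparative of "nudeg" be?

nudeguv

pukvufeg and zuripze both have last vowel 'e' yet inflect differently (pukvufeguv, mizuripze), so the last vowel is not what conditions the rule; whether the stem ends in a vowel or a consonant is.
"nudeg" ends in a consonant. The stems ending in a consonant (tupor → tuporuv, pukvufeg → pukvufeguv, dohevir → doheviruv) add -uv.
The other pattern: stems ending in a vowel add the prefix mi-.
So nudeg → nudeguv.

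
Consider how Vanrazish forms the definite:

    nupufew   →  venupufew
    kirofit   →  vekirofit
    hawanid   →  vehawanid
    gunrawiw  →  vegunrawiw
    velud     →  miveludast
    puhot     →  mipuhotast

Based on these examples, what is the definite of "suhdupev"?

vesuhdupev

puhot and kirofit both end in -t yet inflect differently (mipuhotast, vekirofit), so the final letter is not what conditions the rule; the number of vowels is.
"suhdupev" has 3 vowels. The stems with 3 vowels (kirofit → vekirofit, nupufew → venupufew, hawanid → vehawanid) add the prefix ve-.
So suhdupev → vesuhdupev.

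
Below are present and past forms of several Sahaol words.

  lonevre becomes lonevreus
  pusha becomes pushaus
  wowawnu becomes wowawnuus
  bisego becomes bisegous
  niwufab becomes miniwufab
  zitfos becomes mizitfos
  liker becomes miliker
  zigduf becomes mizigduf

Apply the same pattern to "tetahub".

mitetahub

pusha and niwufab both have last vowel 'a' yet inflect differently (pushaus, miniwufab), so the last vowel is not what conditions the rule; whether the stem ends in a vowel or a consonant is.
"tetahub" ends in a consonant. The stems ending in a consonant (niwufab → miniwufab, zitfos → mizitfos, liker → miliker) add the prefix mi-.
The other pattern: stems ending in a vowel add -us.
So tetahub → mitetahub.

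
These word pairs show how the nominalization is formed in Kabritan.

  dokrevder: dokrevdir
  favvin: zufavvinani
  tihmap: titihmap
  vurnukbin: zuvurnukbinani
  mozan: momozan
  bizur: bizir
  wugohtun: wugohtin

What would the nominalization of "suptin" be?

"suptin" has last vowel 'i'. The stems whose last vowel is 'i' (favvin → zufavvinani, vurnukbin → zuvurnukbinani) add zu- … -ani around the stem.
The other patterns: stems whose last vowel is 'a' repeat the first consonant+vowel as a prefix; stems whose last vowel is 'e' or 'u' change the last vowel to 'i'.
So suptin → zusuptinani.

zusuptinani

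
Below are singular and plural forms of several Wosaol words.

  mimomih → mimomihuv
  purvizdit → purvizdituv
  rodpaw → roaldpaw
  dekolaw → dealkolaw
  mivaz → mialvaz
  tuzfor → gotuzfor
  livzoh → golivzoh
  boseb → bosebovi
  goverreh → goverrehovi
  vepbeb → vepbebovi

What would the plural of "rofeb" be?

rofebovi

mimomih and livzoh both end in -h yet inflect differently (mimomihuv, golivzoh), so the final letter is not what conditions the rule; the last vowel is.
"rofeb" has last vowel 'e'. The stems whose last vowel is 'e' (boseb → bosebovi, goverreh → goverrehovi, vepbeb → vepbebovi) add -ovi.
The other patterns: stems whose last vowel is 'i' add -uv; stems whose last vowel is 'a' insert -al- after the first vowel; stems whose last vowel is 'o' add the prefix go-.
So rofeb → rofebovi.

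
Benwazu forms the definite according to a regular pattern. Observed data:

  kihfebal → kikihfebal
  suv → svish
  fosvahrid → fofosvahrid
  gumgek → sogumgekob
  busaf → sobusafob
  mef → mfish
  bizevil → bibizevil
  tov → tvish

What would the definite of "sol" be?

slish

mef and busaf both end in -f yet inflect differently (mfish, sobusafob), so the final letter is not what conditions the rule; the number of vowels is.
"sol" has 1 vowel. The stems with 1 vowel (suv → svish, mef → mfish, tov → tvish) delete the last vowel and add -ish.
The other patterns: stems with 2 vowels add so- … -ob around the stem; stems with 3 vowels repeat the first consonant+vowel as a prefix.
So sol → slish.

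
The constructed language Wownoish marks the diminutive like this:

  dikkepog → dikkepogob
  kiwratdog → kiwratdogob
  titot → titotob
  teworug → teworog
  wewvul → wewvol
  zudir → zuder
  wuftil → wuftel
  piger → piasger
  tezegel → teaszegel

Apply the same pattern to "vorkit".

"vorkit" has last vowel 'i'. The stems whose last vowel is 'i' (zudir → zuder, wuftil → wuftel) change the last vowel to 'e'.
The other patterns: stems whose last vowel is 'o' add -ob; stems whose last vowel is 'u' change the last vowel to 'o'; stems whose last vowel is 'e' insert -as- after the first vowel.
So vorkit → vorket.

vorket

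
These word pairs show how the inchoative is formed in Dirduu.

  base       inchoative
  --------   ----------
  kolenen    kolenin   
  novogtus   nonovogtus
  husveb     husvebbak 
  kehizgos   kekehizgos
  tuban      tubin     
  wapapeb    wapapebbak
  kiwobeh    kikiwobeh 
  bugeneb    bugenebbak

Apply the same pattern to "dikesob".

dikesobbak

wapapeb and kolenen both have last vowel 'e' yet inflect differently (wapapebbak, kolenin), so the last vowel is not what conditions the rule; the final letter is.
"dikesob" ends in -b. The stems ending in -b (wapapeb → wapapebbak, bugeneb → bugenebbak, husveb → husvebbak) double the final consonant and add -ak.
The other patterns: stems ending in -n change the last vowel to 'i'; stems ending in -h or -s repeat the first consonant+vowel as a prefix.
So dikesob → dikesobbak.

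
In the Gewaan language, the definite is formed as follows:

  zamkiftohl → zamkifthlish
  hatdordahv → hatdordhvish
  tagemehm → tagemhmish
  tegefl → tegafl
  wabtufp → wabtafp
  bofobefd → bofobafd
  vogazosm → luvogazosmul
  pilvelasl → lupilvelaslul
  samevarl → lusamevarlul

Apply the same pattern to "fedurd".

lufedurdul

zamkiftohl and tegefl both end in -l yet inflect differently (zamkifthlish, tegafl), so the final letter is not what conditions the rule; the second-to-last letter is.
"fedurd" has second-to-last letter 'r'. The one such stem in the data (samevarl → lusamevarlul) adds lu- … -ul around the stem, so the same rule applies.
The other patterns: stems whose second-to-last letter is 'h' delete the last vowel and add -ish; stems whose second-to-last letter is 'f' change the last vowel to 'a'.
So fedurd → lufedurdul.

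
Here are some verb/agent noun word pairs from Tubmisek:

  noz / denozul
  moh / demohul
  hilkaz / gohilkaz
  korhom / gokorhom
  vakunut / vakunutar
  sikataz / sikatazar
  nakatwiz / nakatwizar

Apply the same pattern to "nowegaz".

nowegazar

"nowegaz" has 3 vowels. The stems with 3 vowels (vakunut → vakunutar, sikataz → sikatazar, nakatwiz → nakatwizar) add -ar.
So nowegaz → nowegazar.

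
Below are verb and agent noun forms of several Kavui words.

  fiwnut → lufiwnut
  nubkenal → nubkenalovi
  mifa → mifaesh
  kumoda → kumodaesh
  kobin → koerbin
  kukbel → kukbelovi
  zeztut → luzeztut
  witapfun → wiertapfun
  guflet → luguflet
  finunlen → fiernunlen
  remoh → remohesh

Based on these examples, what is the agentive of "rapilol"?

rapilolovi

"rapilol" ends in -l. The stems ending in -l (kukbel → kukbelovi, nubkenal → nubkenalovi) add -ovi.
The other patterns: stems ending in -n insert -er- after the first vowel; stems ending in -t add the prefix lu-; stems ending in -a or -h add -esh.
So rapilol → rapilolovi.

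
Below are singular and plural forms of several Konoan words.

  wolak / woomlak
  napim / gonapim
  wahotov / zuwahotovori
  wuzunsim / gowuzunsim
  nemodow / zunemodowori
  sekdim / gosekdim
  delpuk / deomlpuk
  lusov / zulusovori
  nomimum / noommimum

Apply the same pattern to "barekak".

baomrekak

"barekak" has last vowel 'a'. The one such stem in the data (wolak → woomlak) inserts -om- after the first vowel (as do nomimum, delpuk), so the same rule applies.
The other patterns: stems whose last vowel is 'i' add the prefix go-; stems whose last vowel is 'o' add zu- … -ori around the stem.
So barekak → baomrekak.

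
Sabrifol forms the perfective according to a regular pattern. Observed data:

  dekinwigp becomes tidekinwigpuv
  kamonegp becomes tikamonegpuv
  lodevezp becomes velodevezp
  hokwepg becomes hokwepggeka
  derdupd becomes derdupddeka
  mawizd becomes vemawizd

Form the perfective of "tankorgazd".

mawizd and derdupd both end in -d yet inflect differently (vemawizd, derdupddeka), so the final letter is not what conditions the rule; the second-to-last letter is.
"tankorgazd" has second-to-last letter 'z'. The stems whose second-to-last letter is 'z' (lodevezp → velodevezp, mawizd → vemawizd) add the prefix ve-.
So tankorgazd → vetankorgazd.

vetankorgazd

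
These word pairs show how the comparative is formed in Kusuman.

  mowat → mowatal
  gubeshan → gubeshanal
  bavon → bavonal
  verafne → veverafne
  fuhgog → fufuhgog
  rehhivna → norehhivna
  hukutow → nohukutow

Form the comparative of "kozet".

kozetal

"kozet" ends in -t. The one such stem in the data (mowat → mowatal) adds -al, so the same rule applies.
So kozet → kozetal.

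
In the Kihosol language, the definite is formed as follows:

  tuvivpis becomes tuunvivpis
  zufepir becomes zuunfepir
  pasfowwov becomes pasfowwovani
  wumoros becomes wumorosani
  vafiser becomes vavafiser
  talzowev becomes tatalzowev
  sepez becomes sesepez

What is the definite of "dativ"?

tuvivpis and wumoros both end in -s yet inflect differently (tuunvivpis, wumorosani), so the final letter is not what conditions the rule; the last vowel is.
"dativ" has last vowel 'i'. The stems whose last vowel is 'i' (tuvivpis → tuunvivpis, zufepir → zuunfepir) insert -un- after the first vowel.
So dativ → dauntiv.

dauntiv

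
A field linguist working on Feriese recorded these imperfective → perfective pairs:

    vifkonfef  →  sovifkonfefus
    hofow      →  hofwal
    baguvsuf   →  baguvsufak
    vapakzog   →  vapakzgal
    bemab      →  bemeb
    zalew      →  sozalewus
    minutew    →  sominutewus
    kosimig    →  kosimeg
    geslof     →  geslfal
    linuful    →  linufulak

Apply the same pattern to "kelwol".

vifkonfef and baguvsuf both end in -f yet inflect differently (sovifkonfefus, baguvsufak), so the final letter is not what conditions the rule; the last vowel is.
"kelwol" has last vowel 'o'. The stems whose last vowel is 'o' (hofow → hofwal, vapakzog → vapakzgal, geslof → geslfal) delete the last vowel and add -al.
The other patterns: stems whose last vowel is 'e' add so- … -us around the stem; stems whose last vowel is 'u' add -ak; stems whose last vowel is 'a' or 'i' change the last vowel to 'e'.
So kelwol → kelwlal.

kelwlal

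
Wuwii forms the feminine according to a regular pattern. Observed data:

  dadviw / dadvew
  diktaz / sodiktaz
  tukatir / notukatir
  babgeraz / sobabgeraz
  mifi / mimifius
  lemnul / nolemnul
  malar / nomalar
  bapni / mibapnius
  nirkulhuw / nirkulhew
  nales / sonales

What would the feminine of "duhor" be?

noduhor

tukatir and dadviw both have last vowel 'i' yet inflect differently (notukatir, dadvew), so the last vowel is not what conditions the rule; the final letter is.
"duhor" ends in -r. The stems ending in -r (malar → nomalar, tukatir → notukatir) add the prefix no-.
So duhor → noduhor.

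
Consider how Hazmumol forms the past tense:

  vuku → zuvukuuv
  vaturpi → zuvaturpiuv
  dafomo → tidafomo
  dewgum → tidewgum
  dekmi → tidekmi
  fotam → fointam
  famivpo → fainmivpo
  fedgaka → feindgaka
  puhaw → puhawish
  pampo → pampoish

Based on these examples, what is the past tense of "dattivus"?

tidattivus

vaturpi and dekmi both end in -i yet inflect differently (zuvaturpiuv, tidekmi), so the final letter is not what conditions the rule; the first letter is.
"dattivus" begins with d-. The stems beginning with d- (dafomo → tidafomo, dewgum → tidewgum, dekmi → tidekmi) add the prefix ti-.
So dattivus → tidattivus.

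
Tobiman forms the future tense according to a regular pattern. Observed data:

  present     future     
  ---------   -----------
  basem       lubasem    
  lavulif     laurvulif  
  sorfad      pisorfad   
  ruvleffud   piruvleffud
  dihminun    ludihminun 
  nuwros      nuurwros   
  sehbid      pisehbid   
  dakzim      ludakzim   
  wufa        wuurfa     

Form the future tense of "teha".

ruvleffud and dihminun both have last vowel 'u' yet inflect differently (piruvleffud, ludihminun), so the last vowel is not what conditions the rule; the final letter is.
"teha" ends in -a. The one such stem in the data (wufa → wuurfa) inserts -ur- after the first vowel (as do lavulif, nuwros), so the same rule applies.
So teha → teurha.

teurha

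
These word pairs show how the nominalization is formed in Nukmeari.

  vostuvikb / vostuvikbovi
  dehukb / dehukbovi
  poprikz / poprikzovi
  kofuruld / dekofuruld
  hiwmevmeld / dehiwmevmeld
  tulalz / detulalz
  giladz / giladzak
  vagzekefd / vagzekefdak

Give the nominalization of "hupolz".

poprikz and tulalz both end in -z yet inflect differently (poprikzovi, detulalz), so the final letter is not what conditions the rule; the second-to-last letter is.
"hupolz" has second-to-last letter 'l'. The stems whose second-to-last letter is 'l' (kofuruld → dekofuruld, hiwmevmeld → dehiwmevmeld, tulalz → detulalz) add the prefix de-.
The other patterns: stems whose second-to-last letter is 'k' add -ovi; stems whose second-to-last letter is 'd' or 'f' add -ak.
So hupolz → dehupolz.

dehupolz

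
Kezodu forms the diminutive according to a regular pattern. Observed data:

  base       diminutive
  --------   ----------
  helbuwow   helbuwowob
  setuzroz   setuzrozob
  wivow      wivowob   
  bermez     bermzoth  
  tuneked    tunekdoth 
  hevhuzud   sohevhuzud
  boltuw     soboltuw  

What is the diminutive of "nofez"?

setuzroz and bermez both end in -z yet inflect differently (setuzrozob, bermzoth), so the final letter is not what conditions the rule; the last vowel is.
"nofez" has last vowel 'e'. The stems whose last vowel is 'e' (bermez → bermzoth, tuneked → tunekdoth) delete the last vowel and add -oth.
The other patterns: stems whose last vowel is 'o' add -ob; stems whose last vowel is 'u' add the prefix so-.
So nofez → nofzoth.

nofzoth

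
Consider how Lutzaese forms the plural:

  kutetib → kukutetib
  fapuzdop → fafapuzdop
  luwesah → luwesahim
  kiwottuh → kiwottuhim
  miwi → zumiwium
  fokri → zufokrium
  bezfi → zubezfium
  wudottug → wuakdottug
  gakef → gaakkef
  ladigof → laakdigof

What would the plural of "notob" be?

nonotob

kutetib and miwi both have last vowel 'i' yet inflect differently (kukutetib, zumiwium), so the last vowel is not what conditions the rule; the final letter is.
"notob" ends in -b. The one such stem in the data (kutetib → kukutetib) repeats the first consonant+vowel as a prefix (as does fapuzdop), so the same rule applies.
The other patterns: stems ending in -h add -im; stems ending in -i add zu- … -um around the stem; stems ending in -f or -g insert -ak- after the first vowel.
So notob → nonotob.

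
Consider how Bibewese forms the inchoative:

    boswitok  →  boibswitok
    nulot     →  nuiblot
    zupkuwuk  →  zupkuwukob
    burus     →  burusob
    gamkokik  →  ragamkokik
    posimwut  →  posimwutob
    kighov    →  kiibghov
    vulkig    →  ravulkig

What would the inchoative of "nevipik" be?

ranevipik

zupkuwuk and boswitok both end in -k yet inflect differently (zupkuwukob, boibswitok), so the final letter is not what conditions the rule; the last vowel is.
"nevipik" has last vowel 'i'. The stems whose last vowel is 'i' (vulkig → ravulkig, gamkokik → ragamkokik) add the prefix ra-.
The other patterns: stems whose last vowel is 'u' add -ob; stems whose last vowel is 'o' insert -ib- after the first vowel.
So nevipik → ranevipik.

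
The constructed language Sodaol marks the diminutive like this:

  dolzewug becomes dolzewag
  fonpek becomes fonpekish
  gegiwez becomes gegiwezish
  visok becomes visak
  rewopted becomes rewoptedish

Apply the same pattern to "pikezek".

fonpek and visok both end in -k yet inflect differently (fonpekish, visak), so the final letter is not what conditions the rule; the last vowel is.
"pikezek" has last vowel 'e'. The stems whose last vowel is 'e' (fonpek → fonpekish, rewopted → rewoptedish, gegiwez → gegiwezish) add -ish.
The other pattern: stems whose last vowel is 'o' or 'u' change the last vowel to 'a'.
So pikezek → pikezekish.

pikezekish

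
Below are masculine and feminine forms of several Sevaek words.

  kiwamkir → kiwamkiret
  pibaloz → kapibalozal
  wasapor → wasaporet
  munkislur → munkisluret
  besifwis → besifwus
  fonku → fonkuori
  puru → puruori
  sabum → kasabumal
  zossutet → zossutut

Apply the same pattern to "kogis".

puru and munkislur both have last vowel 'u' yet inflect differently (puruori, munkisluret), so the last vowel is not what conditions the rule; the final letter is.
"kogis" ends in -s. The one such stem in the data (besifwis → besifwus) changes the last vowel to 'u' (as does zossutet), so the same rule applies.
So kogis → kogus.

kogus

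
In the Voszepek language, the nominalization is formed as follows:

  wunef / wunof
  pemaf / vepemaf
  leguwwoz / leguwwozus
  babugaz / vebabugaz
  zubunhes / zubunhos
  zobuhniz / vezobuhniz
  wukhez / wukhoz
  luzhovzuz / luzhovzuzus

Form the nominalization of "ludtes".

babugaz and wukhez both end in -z yet inflect differently (vebabugaz, wukhoz), so the final letter is not what conditions the rule; the last vowel is.
"ludtes" has last vowel 'e'. The stems whose last vowel is 'e' (wukhez → wukhoz, zubunhes → zubunhos, wunef → wunof) change the last vowel to 'o'.
So ludtes → ludtos.

ludtos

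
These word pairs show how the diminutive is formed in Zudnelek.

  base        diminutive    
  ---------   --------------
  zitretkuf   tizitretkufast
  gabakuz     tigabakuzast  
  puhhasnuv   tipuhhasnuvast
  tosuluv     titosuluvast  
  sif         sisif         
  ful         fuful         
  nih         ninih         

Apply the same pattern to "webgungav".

zitretkuf and sif both end in -f yet inflect differently (tizitretkufast, sisif), so the final letter is not what conditions the rule; the number of vowels is.
"webgungav" has 3 vowels. The stems with 3 vowels (zitretkuf → tizitretkufast, gabakuz → tigabakuzast, puhhasnuv → tipuhhasnuvast) add ti- … -ast around the stem.
The other pattern: stems with 1 vowel repeat the first consonant+vowel as a prefix.
So webgungav → tiwebgungavast.

tiwebgungavast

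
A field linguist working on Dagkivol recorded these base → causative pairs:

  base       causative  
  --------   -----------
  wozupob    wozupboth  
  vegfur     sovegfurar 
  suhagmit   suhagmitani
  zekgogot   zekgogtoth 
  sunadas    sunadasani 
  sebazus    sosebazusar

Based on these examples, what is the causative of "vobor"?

zekgogot and suhagmit both end in -t yet inflect differently (zekgogtoth, suhagmitani), so the final letter is not what conditions the rule; the last vowel is.
"vobor" has last vowel 'o'. The stems whose last vowel is 'o' (wozupob → wozupboth, zekgogot → zekgogtoth) delete the last vowel and add -oth.
So vobor → vobroth.

vobroth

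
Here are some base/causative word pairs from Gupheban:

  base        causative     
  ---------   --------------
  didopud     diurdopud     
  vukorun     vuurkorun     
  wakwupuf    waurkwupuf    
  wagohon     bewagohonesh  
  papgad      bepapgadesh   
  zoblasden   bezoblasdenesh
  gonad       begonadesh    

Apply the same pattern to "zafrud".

vukorun and wagohon both end in -n yet inflect differently (vuurkorun, bewagohonesh), so the final letter is not what conditions the rule; the last vowel is.
"zafrud" has last vowel 'u'. The stems whose last vowel is 'u' (didopud → diurdopud, vukorun → vuurkorun, wakwupuf → waurkwupuf) insert -ur- after the first vowel.
The other pattern: stems whose last vowel is 'a', 'e' or 'o' add be- … -esh around the stem.
So zafrud → zaurfrud.

zaurfrud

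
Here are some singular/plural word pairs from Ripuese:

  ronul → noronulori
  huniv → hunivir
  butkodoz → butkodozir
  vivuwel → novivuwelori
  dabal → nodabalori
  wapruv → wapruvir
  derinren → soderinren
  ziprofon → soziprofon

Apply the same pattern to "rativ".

rativir

wapruv and ronul both have last vowel 'u' yet inflect differently (wapruvir, noronulori), so the last vowel is not what conditions the rule; the final letter is.
"rativ" ends in -v. The stems ending in -v (huniv → hunivir, wapruv → wapruvir) add -ir.
So rativ → rativir.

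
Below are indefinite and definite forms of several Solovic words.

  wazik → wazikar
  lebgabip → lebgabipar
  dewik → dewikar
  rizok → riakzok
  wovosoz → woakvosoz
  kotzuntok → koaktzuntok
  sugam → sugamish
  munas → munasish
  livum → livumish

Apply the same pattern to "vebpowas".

vebpowasish

"vebpowas" has last vowel 'a'. The stems whose last vowel is 'a' (sugam → sugamish, munas → munasish) add -ish.
The other patterns: stems whose last vowel is 'i' add -ar; stems whose last vowel is 'o' insert -ak- after the first vowel.
So vebpowas → vebpowasish.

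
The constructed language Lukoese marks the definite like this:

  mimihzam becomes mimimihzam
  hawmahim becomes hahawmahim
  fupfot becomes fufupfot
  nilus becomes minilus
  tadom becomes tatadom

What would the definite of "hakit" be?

hahakit

fupfot and nilus both have 2 vowels yet inflect differently (fufupfot, minilus), so the number of vowels is not what conditions the rule; the last vowel is.
"hakit" has last vowel 'i'. The one such stem in the data (hawmahim → hahawmahim) repeats the first consonant+vowel as a prefix (as do fupfot, tadom), so the same rule applies.
The other pattern: stems whose last vowel is 'a' or 'u' add the prefix mi-.
So hakit → hahakit.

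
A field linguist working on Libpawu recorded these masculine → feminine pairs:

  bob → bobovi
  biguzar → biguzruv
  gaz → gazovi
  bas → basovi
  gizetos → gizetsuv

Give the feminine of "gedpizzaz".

gedpizzzuv

"gedpizzaz" has 3 vowels. The stems with 3 vowels (biguzar → biguzruv, gizetos → gizetsuv) delete the last vowel and add -uv.
The other pattern: stems with 1 vowel add -ovi.
So gedpizzaz → gedpizzzuv.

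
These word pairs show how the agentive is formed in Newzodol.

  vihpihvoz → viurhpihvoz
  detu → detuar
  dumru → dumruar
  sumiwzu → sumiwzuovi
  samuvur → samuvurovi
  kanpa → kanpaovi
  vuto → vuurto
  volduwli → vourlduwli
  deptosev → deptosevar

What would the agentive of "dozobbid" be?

detu and sumiwzu both end in -u yet inflect differently (detuar, sumiwzuovi), so the final letter is not what conditions the rule; the first letter is.
"dozobbid" begins with d-. The stems beginning with d- (detu → detuar, deptosev → deptosevar, dumru → dumruar) add -ar.
The other patterns: stems beginning with v- insert -ur- after the first vowel; stems beginning with k- or s- add -ovi.
So dozobbid → dozobbidar.

dozobbidar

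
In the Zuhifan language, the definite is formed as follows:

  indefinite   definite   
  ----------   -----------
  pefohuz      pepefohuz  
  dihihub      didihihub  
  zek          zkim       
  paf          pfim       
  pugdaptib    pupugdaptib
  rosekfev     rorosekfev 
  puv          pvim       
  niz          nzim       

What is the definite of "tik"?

tkim

puv and rosekfev both end in -v yet inflect differently (pvim, rorosekfev), so the final letter is not what conditions the rule; the number of vowels is.
"tik" has 1 vowel. The stems with 1 vowel (zek → zkim, niz → nzim, puv → pvim) delete the last vowel and add -im.
The other pattern: stems with 3 vowels repeat the first consonant+vowel as a prefix.
So tik → tkim.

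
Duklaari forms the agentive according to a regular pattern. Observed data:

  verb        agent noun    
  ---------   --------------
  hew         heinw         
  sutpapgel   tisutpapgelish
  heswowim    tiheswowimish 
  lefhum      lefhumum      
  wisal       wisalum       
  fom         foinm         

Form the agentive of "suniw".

suniwum

fom and lefhum both end in -m yet inflect differently (foinm, lefhumum), so the final letter is not what conditions the rule; the number of vowels is.
"suniw" has 2 vowels. The stems with 2 vowels (wisal → wisalum, lefhum → lefhumum) add -um.
So suniw → suniwum.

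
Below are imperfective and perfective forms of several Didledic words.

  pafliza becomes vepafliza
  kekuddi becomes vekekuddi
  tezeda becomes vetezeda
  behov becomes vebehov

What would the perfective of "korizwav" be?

Every pair shown (pafliza → vepafliza, kekuddi → vekekuddi, tezeda → vetezeda, …) follows the same rule: add the prefix ve-.
So korizwav → vekorizwav.

vekorizwav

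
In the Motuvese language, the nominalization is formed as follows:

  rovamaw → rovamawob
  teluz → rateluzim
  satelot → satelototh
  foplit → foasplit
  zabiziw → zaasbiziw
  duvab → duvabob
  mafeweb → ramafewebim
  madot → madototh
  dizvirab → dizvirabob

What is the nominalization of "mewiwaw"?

mewiwawob

rovamaw and zabiziw both end in -w yet inflect differently (rovamawob, zaasbiziw), so the final letter is not what conditions the rule; the last vowel is.
"mewiwaw" has last vowel 'a'. The stems whose last vowel is 'a' (rovamaw → rovamawob, dizvirab → dizvirabob, duvab → duvabob) add -ob.
So mewiwaw → mewiwawob.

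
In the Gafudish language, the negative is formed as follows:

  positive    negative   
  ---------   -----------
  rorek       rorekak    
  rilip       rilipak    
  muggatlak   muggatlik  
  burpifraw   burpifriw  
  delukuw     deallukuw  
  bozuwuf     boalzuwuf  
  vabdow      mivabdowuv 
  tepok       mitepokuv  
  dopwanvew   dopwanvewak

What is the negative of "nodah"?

nodih

vabdow and delukuw both end in -w yet inflect differently (mivabdowuv, deallukuw), so the final letter is not what conditions the rule; the last vowel is.
"nodah" has last vowel 'a'. The stems whose last vowel is 'a' (burpifraw → burpifriw, muggatlak → muggatlik) change the last vowel to 'i'.
So nodah → nodih.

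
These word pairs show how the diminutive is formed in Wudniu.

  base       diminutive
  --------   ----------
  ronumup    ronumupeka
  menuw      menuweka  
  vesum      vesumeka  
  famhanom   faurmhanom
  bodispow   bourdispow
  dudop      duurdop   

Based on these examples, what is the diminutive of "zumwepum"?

vesum and famhanom both end in -m yet inflect differently (vesumeka, faurmhanom), so the final letter is not what conditions the rule; the last vowel is.
"zumwepum" has last vowel 'u'. The stems whose last vowel is 'u' (ronumup → ronumupeka, menuw → menuweka, vesum → vesumeka) add -eka.
So zumwepum → zumwepumeka.

zumwepumeka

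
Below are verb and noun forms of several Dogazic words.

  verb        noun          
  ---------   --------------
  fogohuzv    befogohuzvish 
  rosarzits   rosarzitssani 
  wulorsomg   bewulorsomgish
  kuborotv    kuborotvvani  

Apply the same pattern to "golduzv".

begolduzvish

kuborotv and fogohuzv both end in -v yet inflect differently (kuborotvvani, befogohuzvish), so the final letter is not what conditions the rule; the second-to-last letter is.
"golduzv" has second-to-last letter 'z'. The one such stem in the data (fogohuzv → befogohuzvish) adds be- … -ish around the stem, so the same rule applies.
The other pattern: stems whose second-to-last letter is 't' double the final consonant and add -ani.
So golduzv → begolduzvish.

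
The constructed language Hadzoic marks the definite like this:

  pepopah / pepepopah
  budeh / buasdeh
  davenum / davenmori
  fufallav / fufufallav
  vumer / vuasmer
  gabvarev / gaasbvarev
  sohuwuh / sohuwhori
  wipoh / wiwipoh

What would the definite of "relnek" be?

budeh and sohuwuh both end in -h yet inflect differently (buasdeh, sohuwhori), so the final letter is not what conditions the rule; the last vowel is.
"relnek" has last vowel 'e'. The stems whose last vowel is 'e' (vumer → vuasmer, gabvarev → gaasbvarev, budeh → buasdeh) insert -as- after the first vowel.
The other patterns: stems whose last vowel is 'u' delete the last vowel and add -ori; stems whose last vowel is 'a' or 'o' repeat the first consonant+vowel as a prefix.
So relnek → reaslnek.

reaslnek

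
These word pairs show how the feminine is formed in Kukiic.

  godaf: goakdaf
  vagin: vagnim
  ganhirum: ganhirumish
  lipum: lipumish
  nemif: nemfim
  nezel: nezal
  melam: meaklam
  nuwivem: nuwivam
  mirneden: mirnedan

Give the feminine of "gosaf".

goaksaf

melam and lipum both end in -m yet inflect differently (meaklam, lipumish), so the final letter is not what conditions the rule; the last vowel is.
"gosaf" has last vowel 'a'. The stems whose last vowel is 'a' (godaf → goakdaf, melam → meaklam) insert -ak- after the first vowel.
So gosaf → goaksaf.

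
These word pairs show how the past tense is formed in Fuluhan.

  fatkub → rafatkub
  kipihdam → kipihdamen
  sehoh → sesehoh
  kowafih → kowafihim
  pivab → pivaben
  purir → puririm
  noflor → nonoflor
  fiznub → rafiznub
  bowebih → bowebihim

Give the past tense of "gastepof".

sehoh and kowafih both end in -h yet inflect differently (sesehoh, kowafihim), so the final letter is not what conditions the rule; the last vowel is.
"gastepof" has last vowel 'o'. The stems whose last vowel is 'o' (sehoh → sesehoh, noflor → nonoflor) repeat the first consonant+vowel as a prefix.
So gastepof → gagastepof.

gagastepof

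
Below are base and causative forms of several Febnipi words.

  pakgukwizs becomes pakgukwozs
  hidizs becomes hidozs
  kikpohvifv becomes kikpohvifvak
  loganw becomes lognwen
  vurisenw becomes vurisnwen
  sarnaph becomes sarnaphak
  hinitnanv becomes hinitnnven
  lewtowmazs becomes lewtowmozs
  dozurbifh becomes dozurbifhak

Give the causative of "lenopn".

lenopnak

"lenopn" has second-to-last letter 'p'. The one such stem in the data (sarnaph → sarnaphak) adds -ak, so the same rule applies.
The other patterns: stems whose second-to-last letter is 'n' delete the last vowel and add -en; stems whose second-to-last letter is 'z' change the last vowel to 'o'.
So lenopn → lenopnak.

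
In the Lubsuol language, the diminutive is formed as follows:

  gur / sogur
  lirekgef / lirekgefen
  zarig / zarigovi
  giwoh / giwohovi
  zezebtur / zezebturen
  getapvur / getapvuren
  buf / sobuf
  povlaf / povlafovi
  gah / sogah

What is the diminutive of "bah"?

"bah" has 1 vowel. The stems with 1 vowel (gah → sogah, gur → sogur, buf → sobuf) add the prefix so-.
So bah → sobah.

sobah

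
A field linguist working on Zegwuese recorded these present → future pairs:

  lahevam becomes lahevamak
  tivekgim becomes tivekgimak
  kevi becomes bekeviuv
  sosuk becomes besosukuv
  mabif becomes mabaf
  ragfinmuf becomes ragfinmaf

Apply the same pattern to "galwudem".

galwudemak

tivekgim and kevi both have last vowel 'i' yet inflect differently (tivekgimak, bekeviuv), so the last vowel is not what conditions the rule; the final letter is.
"galwudem" ends in -m. The stems ending in -m (lahevam → lahevamak, tivekgim → tivekgimak) add -ak.
So galwudem → galwudemak.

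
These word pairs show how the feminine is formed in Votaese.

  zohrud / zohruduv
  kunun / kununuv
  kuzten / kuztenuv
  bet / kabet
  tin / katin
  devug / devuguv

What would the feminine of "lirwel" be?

"lirwel" has 2 vowels. The stems with 2 vowels (zohrud → zohruduv, devug → devuguv, kuzten → kuztenuv) add -uv.
The other pattern: stems with 1 vowel add the prefix ka-.
So lirwel → lirweluv.

lirweluv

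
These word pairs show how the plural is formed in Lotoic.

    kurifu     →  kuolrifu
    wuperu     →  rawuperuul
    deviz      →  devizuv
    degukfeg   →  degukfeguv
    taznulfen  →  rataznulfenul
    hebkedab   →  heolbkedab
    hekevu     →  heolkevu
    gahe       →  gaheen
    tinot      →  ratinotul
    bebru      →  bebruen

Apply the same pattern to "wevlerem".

rawevleremul

"wevlerem" begins with w-. The one such stem in the data (wuperu → rawuperuul) adds ra- … -ul around the stem, so the same rule applies.
So wevlerem → rawevleremul.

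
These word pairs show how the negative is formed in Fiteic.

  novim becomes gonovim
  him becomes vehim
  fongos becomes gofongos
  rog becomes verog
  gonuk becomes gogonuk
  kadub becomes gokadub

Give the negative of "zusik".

him and novim both end in -m yet inflect differently (vehim, gonovim), so the final letter is not what conditions the rule; the number of vowels is.
"zusik" has 2 vowels. The stems with 2 vowels (novim → gonovim, gonuk → gogonuk, fongos → gofongos) add the prefix go-.
The other pattern: stems with 1 vowel add the prefix ve-.
So zusik → gozusik.

gozusik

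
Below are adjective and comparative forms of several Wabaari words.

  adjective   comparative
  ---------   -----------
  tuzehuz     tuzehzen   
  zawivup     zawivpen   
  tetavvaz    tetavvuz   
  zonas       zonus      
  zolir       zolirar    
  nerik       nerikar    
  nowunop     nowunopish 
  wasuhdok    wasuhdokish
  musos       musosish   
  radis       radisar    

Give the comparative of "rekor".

nerik and wasuhdok both end in -k yet inflect differently (nerikar, wasuhdokish), so the final letter is not what conditions the rule; the last vowel is.
"rekor" has last vowel 'o'. The stems whose last vowel is 'o' (nowunop → nowunopish, wasuhdok → wasuhdokish, musos → musosish) add -ish.
The other patterns: stems whose last vowel is 'i' add -ar; stems whose last vowel is 'u' delete the last vowel and add -en; stems whose last vowel is 'a' change the last vowel to 'u'.
So rekor → rekorish.

rekorish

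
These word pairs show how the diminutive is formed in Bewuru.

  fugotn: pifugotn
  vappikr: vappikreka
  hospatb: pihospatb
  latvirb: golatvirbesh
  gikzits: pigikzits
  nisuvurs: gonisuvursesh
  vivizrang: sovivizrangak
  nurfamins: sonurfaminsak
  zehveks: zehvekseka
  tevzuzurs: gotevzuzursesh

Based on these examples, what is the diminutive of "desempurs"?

"desempurs" has second-to-last letter 'r'. The stems whose second-to-last letter is 'r' (tevzuzurs → gotevzuzursesh, latvirb → golatvirbesh, nisuvurs → gonisuvursesh) add go- … -esh around the stem.
The other patterns: stems whose second-to-last letter is 'k' add -eka; stems whose second-to-last letter is 'n' add so- … -ak around the stem; stems whose second-to-last letter is 't' add the prefix pi-.
So desempurs → godesempursesh.

godesempursesh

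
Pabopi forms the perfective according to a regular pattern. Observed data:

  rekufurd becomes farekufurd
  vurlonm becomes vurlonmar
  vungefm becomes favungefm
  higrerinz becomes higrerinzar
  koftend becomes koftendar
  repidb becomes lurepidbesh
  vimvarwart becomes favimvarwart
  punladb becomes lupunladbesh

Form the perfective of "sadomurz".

"sadomurz" has second-to-last letter 'r'. The stems whose second-to-last letter is 'r' (vimvarwart → favimvarwart, rekufurd → farekufurd) add the prefix fa-.
So sadomurz → fasadomurz.

fasadomurz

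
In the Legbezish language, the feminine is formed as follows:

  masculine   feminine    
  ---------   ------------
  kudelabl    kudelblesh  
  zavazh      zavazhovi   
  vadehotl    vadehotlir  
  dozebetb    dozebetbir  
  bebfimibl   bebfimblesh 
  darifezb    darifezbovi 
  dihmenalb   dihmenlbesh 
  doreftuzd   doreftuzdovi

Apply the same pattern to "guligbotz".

guligbotzir

dozebetb and darifezb both end in -b yet inflect differently (dozebetbir, darifezbovi), so the final letter is not what conditions the rule; the second-to-last letter is.
"guligbotz" has second-to-last letter 't'. The stems whose second-to-last letter is 't' (vadehotl → vadehotlir, dozebetb → dozebetbir) add -ir.
The other patterns: stems whose second-to-last letter is 'z' add -ovi; stems whose second-to-last letter is 'b' or 'l' delete the last vowel and add -esh.
So guligbotz → guligbotzir.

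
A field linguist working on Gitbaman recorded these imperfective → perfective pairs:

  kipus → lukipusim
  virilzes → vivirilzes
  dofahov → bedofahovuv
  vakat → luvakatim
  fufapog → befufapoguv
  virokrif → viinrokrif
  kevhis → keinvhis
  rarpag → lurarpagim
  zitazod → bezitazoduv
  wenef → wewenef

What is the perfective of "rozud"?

virilzes and kevhis both end in -s yet inflect differently (vivirilzes, keinvhis), so the final letter is not what conditions the rule; the last vowel is.
"rozud" has last vowel 'u'. The one such stem in the data (kipus → lukipusim) adds lu- … -im around the stem, so the same rule applies.
The other patterns: stems whose last vowel is 'e' repeat the first consonant+vowel as a prefix; stems whose last vowel is 'i' insert -in- after the first vowel; stems whose last vowel is 'o' add be- … -uv around the stem.
So rozud → lurozudim.

lurozudim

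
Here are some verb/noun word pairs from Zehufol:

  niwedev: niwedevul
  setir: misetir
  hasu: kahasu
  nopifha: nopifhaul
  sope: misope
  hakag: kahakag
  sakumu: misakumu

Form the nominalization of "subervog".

sakumu and hasu both end in -u yet inflect differently (misakumu, kahasu), so the final letter is not what conditions the rule; the first letter is.
"subervog" begins with s-. The stems beginning with s- (sope → misope, sakumu → misakumu, setir → misetir) add the prefix mi-.
So subervog → misubervog.

misubervog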